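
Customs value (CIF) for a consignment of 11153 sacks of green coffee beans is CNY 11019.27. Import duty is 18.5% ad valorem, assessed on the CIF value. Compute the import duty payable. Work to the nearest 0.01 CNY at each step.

Import duty: CNY 2038.56

Import duty = 11019.27 × 18.5% = 2038.56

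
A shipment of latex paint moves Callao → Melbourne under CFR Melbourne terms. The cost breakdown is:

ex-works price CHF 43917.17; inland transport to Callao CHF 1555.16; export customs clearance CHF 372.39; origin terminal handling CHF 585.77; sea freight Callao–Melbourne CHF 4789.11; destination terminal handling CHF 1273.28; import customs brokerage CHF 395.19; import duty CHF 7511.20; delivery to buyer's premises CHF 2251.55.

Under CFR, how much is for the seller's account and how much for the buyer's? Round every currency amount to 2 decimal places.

Seller: CHF 51219.60; buyer: CHF 11431.22

CFR: the seller pays costs through ocean freight to the destination port, but not insurance.
Seller's account: goods 43917.17 + inland to port 1555.16 + export clearance 372.39 + origin terminal 585.77 + freight 4789.11 = 51219.60
Buyer's account: destination terminal 1273.28 + brokerage 395.19 + duty 7511.20 + delivery 2251.55 = 11431.22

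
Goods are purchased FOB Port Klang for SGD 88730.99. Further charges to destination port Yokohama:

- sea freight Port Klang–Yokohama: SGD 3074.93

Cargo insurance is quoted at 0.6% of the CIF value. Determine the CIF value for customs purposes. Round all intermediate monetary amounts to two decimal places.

Let C be the CIF value. C = FOB price + freight + 0.6% × C
C − 0.6% × C = 88730.99 + 3074.93
0.994 × C = 91805.92
C = 91805.92 / 0.994 = 92360.08
Insurance premium = 0.6% × 92360.08 = 554.16

CIF value: SGD 92360.08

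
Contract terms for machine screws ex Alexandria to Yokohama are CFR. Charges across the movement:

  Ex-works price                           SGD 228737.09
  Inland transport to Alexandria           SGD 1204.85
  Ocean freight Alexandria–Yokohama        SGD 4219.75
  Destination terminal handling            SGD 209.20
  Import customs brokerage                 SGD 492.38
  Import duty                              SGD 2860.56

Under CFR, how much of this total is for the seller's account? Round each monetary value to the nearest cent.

Seller's account: SGD 234161.69

CFR: the seller pays costs through ocean freight to the destination port, but not insurance.
Seller's account: goods 228737.09 + inland to port 1204.85 + freight 4219.75 = 234161.69
Buyer's account: destination terminal 209.20 + brokerage 492.38 + duty 2860.56 = 3562.14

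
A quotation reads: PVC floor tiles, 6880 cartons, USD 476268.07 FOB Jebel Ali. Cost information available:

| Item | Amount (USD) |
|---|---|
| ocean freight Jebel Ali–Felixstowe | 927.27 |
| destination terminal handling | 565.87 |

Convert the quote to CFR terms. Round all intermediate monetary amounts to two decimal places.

Not relevant to the conversion: destination terminal — on the buyer under both terms; not part of either seller's price.
From FOB to CFR, the seller additionally bears: freight.
CFR price = 476268.07 + 927.27 = 477195.34

CFR price: USD 477195.34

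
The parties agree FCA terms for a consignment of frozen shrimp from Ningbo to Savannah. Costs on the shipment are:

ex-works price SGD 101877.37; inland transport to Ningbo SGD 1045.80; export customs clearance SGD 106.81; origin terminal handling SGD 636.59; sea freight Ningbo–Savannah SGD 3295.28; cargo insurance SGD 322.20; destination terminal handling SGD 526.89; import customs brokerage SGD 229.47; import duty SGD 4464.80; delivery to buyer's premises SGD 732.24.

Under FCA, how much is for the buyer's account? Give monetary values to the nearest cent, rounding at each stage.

Buyer's account: SGD 10207.47

FCA: the seller delivers export-cleared goods to the carrier; the buyer bears costs from that point.
Seller's account: goods 101877.37 + inland to port 1045.80 + export clearance 106.81 = 103029.98
Buyer's account: origin terminal 636.59 + freight 3295.28 + insurance 322.20 + destination terminal 526.89 + brokerage 229.47 + duty 4464.80 + delivery 732.24 = 10207.47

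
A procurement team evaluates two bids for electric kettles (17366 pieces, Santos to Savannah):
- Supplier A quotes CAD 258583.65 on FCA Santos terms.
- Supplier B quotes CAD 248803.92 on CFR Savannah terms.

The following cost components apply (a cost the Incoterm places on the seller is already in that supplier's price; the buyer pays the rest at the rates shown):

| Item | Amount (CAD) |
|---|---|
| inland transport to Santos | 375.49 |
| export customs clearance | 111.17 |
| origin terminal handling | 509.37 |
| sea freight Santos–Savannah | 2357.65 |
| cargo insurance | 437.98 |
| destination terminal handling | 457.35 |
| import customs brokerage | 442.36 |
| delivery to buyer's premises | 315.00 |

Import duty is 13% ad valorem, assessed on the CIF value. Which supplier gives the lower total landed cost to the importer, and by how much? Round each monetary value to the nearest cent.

Supplier B is cheaper by CAD 14290.82

Supplier A (FCA):
CIF value = FCA price + origin terminal + freight + insurance = 258583.65 + 509.37 + 2357.65 + 437.98 = 261888.65
Import duty = 261888.65 × 13% = 34045.52
Buyer bears (A): 509.37 + 2357.65 + 437.98 + 457.35 + 442.36 + 315.00 = 4519.71
Landed cost (A) = invoice 258583.65 + 4519.71 + duty 34045.52 = 297148.88
Supplier B (CFR):
CIF value = CFR price + insurance = 248803.92 + 437.98 = 249241.90
Import duty = 249241.90 × 13% = 32401.45
Buyer bears (B): 437.98 + 457.35 + 442.36 + 315.00 = 1652.69
Landed cost (B) = invoice 248803.92 + 1652.69 + duty 32401.45 = 282858.06
Difference = |297148.88 − 282858.06| = 14290.82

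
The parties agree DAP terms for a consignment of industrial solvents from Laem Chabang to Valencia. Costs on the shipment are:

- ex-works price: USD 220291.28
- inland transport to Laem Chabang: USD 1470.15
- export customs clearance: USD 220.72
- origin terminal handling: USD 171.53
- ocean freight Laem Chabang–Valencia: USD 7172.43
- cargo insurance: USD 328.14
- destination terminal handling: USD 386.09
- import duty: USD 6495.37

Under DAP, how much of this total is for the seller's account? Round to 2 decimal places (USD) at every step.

DAP: the seller bears all costs to the named destination except import duty and clearance.
Seller's account: goods 220291.28 + inland to port 1470.15 + export clearance 220.72 + origin terminal 171.53 + freight 7172.43 + insurance 328.14 + destination terminal 386.09 = 230040.34
Buyer's account: duty 6495.37 = 6495.37

Seller's account: USD 230040.34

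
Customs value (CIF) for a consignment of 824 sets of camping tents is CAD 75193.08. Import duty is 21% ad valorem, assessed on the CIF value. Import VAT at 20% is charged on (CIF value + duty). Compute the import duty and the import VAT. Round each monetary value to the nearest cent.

Import duty: CAD 15790.55; import VAT: CAD 18196.73

Import duty = 75193.08 × 21% = 15790.55
VAT base = CIF + duty = 75193.08 + 15790.55 = 90983.63
Import VAT = 90983.63 × 20% = 18196.73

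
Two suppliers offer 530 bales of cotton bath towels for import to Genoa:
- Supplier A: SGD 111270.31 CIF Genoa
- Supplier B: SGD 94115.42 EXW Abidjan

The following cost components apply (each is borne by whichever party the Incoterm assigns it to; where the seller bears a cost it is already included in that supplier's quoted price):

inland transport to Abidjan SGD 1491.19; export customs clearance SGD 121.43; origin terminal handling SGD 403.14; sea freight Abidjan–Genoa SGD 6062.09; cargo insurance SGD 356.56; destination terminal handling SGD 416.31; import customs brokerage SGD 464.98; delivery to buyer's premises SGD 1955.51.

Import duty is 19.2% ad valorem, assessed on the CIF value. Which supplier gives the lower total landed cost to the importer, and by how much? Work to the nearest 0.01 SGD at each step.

Supplier A (CIF):
The CIF price already equals the CIF value: 111270.31
Import duty = 111270.31 × 19.2% = 21363.90
Buyer bears (A): 416.31 + 464.98 + 1955.51 = 2836.80
Landed cost (A) = invoice 111270.31 + 2836.80 + duty 21363.90 = 135471.01
Supplier B (EXW):
CIF value = EXW price + inland to port + export clearance + origin terminal + freight + insurance = 94115.42 + 1491.19 + 121.43 + 403.14 + 6062.09 + 356.56 = 102549.83
Import duty = 102549.83 × 19.2% = 19689.57
Buyer bears (B): 1491.19 + 121.43 + 403.14 + 6062.09 + 356.56 + 416.31 + 464.98 + 1955.51 = 11271.21
Landed cost (B) = invoice 94115.42 + 11271.21 + duty 19689.57 = 125076.20
Difference = |135471.01 − 125076.20| = 10394.81

Supplier B is cheaper by SGD 10394.81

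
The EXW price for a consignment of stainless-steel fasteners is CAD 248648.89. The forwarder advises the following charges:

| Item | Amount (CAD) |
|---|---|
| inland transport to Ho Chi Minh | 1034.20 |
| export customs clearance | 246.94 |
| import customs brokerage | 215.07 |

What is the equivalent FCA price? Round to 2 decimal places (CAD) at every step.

Not relevant to the conversion: brokerage — on the buyer under both terms; not part of either seller's price.
From EXW to FCA, the seller additionally bears: inland to port, export clearance.
FCA price = 248648.89 + 1034.20 + 246.94 = 249930.03

FCA price: CAD 249930.03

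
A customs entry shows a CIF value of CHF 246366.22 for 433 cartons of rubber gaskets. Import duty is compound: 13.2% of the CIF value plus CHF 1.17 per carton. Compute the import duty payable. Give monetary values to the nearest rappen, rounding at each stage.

Ad valorem component: 246366.22 × 13.2% = 32520.34
Specific component: 433 × 1.17 = 506.61
Import duty = 32520.34 + 506.61 = 33026.95

Import duty: CHF 33026.95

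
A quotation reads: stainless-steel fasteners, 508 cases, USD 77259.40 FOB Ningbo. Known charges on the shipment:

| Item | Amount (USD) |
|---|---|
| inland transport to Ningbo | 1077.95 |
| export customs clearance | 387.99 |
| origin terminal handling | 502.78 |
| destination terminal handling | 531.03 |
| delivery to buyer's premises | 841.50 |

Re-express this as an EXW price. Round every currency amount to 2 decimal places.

EXW price: USD 75290.68

Not relevant to the conversion: destination terminal, delivery — on the buyer under both terms; not part of either seller's price.
From FOB to EXW, the seller no longer bears: inland to port, export clearance, origin terminal.
EXW price = 77259.40 − 1077.95 − 387.99 − 502.78 = 75290.68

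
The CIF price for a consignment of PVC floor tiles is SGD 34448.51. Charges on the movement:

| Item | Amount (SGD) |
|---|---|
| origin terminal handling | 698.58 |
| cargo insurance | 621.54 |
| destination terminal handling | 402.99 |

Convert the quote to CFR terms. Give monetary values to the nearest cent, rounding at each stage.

CFR price: SGD 33826.97

Not relevant to the conversion: origin terminal — on the seller under both CIF and CFR; already in the CIF price and stays in the CFR price. destination terminal — on the buyer under both terms; not part of either seller's price.
From CIF to CFR, the seller no longer bears: insurance.
CFR price = 34448.51 − 621.54 = 33826.97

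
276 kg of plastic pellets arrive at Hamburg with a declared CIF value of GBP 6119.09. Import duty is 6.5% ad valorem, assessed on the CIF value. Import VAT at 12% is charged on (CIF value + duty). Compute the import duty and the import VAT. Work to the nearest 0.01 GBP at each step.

Import duty: GBP 397.74; import VAT: GBP 782.02

Import duty = 6119.09 × 6.5% = 397.74
VAT base = CIF + duty = 6119.09 + 397.74 = 6516.83
Import VAT = 6516.83 × 12% = 782.02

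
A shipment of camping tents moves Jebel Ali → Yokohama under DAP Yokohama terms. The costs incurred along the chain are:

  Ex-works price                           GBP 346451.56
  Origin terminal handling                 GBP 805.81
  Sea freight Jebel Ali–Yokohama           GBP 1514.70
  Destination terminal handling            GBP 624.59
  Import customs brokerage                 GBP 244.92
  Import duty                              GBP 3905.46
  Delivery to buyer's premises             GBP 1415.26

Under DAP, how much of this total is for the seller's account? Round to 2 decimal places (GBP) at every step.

Seller's account: GBP 350811.92

DAP: the seller bears all costs to the named destination except import duty and clearance.
Seller's account: goods 346451.56 + origin terminal 805.81 + freight 1514.70 + destination terminal 624.59 + delivery 1415.26 = 350811.92
Buyer's account: brokerage 244.92 + duty 3905.46 = 4150.38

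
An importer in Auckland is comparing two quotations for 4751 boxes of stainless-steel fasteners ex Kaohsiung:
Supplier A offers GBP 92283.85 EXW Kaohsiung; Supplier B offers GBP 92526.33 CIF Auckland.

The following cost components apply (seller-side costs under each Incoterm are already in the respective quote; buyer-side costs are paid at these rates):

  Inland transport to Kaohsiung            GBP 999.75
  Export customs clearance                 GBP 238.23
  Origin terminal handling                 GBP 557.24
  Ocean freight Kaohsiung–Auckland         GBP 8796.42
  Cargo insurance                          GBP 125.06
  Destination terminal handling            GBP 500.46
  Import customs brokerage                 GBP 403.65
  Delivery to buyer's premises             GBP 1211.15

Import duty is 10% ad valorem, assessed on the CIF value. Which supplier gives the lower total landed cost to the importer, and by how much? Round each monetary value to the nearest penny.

Supplier B is cheaper by GBP 11521.65

Supplier A (EXW):
CIF value = EXW price + inland to port + export clearance + origin terminal + freight + insurance = 92283.85 + 999.75 + 238.23 + 557.24 + 8796.42 + 125.06 = 103000.55
Import duty = 103000.55 × 10% = 10300.06
Buyer bears (A): 999.75 + 238.23 + 557.24 + 8796.42 + 125.06 + 500.46 + 403.65 + 1211.15 = 12831.96
Landed cost (A) = invoice 92283.85 + 12831.96 + duty 10300.06 = 115415.87
Supplier B (CIF):
The CIF price already equals the CIF value: 92526.33
Import duty = 92526.33 × 10% = 9252.63
Buyer bears (B): 500.46 + 403.65 + 1211.15 = 2115.26
Landed cost (B) = invoice 92526.33 + 2115.26 + duty 9252.63 = 103894.22
Difference = |115415.87 − 103894.22| = 11521.65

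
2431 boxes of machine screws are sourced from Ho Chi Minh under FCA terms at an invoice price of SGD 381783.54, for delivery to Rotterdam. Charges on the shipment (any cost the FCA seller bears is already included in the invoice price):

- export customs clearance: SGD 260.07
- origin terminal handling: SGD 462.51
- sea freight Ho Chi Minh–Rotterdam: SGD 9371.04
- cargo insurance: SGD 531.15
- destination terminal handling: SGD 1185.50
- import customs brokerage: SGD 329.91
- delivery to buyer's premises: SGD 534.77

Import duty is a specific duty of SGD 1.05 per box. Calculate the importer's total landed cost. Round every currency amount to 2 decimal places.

FCA: the seller delivers export-cleared goods to the carrier; the buyer bears costs from that point.
Already in the invoice (seller's account under FCA): export clearance — exclude.
CIF value = FCA price + origin terminal + freight + insurance = 381783.54 + 462.51 + 9371.04 + 531.15 = 392148.24
Import duty = 2431 × 1.05 = 2552.55
Buyer bears: origin terminal 462.51 + freight 9371.04 + insurance 531.15 + destination terminal 1185.50 + brokerage 329.91 + delivery 534.77 + duty 2552.55 = 14967.43
Landed cost = invoice 381783.54 + 14967.43 = 396750.97

Total landed cost: SGD 396750.97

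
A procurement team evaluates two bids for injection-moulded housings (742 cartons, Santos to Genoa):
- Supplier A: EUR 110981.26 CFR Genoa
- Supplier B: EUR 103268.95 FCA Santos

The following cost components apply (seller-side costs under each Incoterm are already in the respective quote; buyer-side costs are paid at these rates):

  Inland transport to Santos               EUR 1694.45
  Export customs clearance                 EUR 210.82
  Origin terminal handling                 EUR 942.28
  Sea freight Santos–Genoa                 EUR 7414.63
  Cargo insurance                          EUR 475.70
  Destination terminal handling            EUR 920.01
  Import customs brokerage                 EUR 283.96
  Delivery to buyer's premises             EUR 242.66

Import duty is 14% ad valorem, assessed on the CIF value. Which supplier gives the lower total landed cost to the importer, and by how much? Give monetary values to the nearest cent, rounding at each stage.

Supplier A (CFR):
CIF value = CFR price + insurance = 110981.26 + 475.70 = 111456.96
Import duty = 111456.96 × 14% = 15603.97
Buyer bears (A): 475.70 + 920.01 + 283.96 + 242.66 = 1922.33
Landed cost (A) = invoice 110981.26 + 1922.33 + duty 15603.97 = 128507.56
Supplier B (FCA):
CIF value = FCA price + origin terminal + freight + insurance = 103268.95 + 942.28 + 7414.63 + 475.70 = 112101.56
Import duty = 112101.56 × 14% = 15694.22
Buyer bears (B): 942.28 + 7414.63 + 475.70 + 920.01 + 283.96 + 242.66 = 10279.24
Landed cost (B) = invoice 103268.95 + 10279.24 + duty 15694.22 = 129242.41
Difference = |128507.56 − 129242.41| = 734.85

Supplier A is cheaper by EUR 734.85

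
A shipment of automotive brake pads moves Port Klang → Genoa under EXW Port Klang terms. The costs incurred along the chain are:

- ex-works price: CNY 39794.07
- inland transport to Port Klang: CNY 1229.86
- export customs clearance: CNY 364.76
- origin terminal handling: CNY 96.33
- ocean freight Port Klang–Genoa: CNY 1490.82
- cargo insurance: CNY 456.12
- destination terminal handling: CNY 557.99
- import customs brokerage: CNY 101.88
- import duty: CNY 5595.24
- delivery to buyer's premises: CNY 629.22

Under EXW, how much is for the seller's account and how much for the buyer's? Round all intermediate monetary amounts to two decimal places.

Seller: CNY 39794.07; buyer: CNY 10522.22

EXW: the seller makes goods available at their premises; the buyer bears all onward costs.
Seller's account: goods 39794.07 = 39794.07
Buyer's account: inland to port 1229.86 + export clearance 364.76 + origin terminal 96.33 + freight 1490.82 + insurance 456.12 + destination terminal 557.99 + brokerage 101.88 + duty 5595.24 + delivery 629.22 = 10522.22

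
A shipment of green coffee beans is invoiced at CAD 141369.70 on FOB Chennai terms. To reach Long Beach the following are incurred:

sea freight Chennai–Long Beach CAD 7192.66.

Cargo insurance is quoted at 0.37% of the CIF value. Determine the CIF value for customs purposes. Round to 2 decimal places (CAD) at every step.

CIF value: CAD 149114.08

Let C be the CIF value. C = FOB price + freight + 0.37% × C
C − 0.37% × C = 141369.70 + 7192.66
0.9963 × C = 148562.36
C = 148562.36 / 0.9963 = 149114.08
Insurance premium = 0.37% × 149114.08 = 551.72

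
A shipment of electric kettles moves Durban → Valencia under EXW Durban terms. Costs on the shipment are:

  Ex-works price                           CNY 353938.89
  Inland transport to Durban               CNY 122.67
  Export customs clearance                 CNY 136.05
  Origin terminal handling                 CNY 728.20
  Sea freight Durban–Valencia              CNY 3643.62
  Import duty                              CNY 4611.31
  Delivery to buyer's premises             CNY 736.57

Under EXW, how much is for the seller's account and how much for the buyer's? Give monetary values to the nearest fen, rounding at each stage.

Seller: CNY 353938.89; buyer: CNY 9978.42

EXW: the seller makes goods available at their premises; the buyer bears all onward costs.
Seller's account: goods 353938.89 = 353938.89
Buyer's account: inland to port 122.67 + export clearance 136.05 + origin terminal 728.20 + freight 3643.62 + duty 4611.31 + delivery 736.57 = 9978.42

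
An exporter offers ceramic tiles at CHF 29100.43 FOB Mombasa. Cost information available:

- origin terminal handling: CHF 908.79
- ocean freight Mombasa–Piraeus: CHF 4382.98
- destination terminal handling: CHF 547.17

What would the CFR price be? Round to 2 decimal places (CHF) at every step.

CFR price: CHF 33483.41

Not relevant to the conversion: origin terminal — on the seller under both FOB and CFR; already in the FOB price and stays in the CFR price. destination terminal — on the buyer under both terms; not part of either seller's price.
From FOB to CFR, the seller additionally bears: freight.
CFR price = 29100.43 + 4382.98 = 33483.41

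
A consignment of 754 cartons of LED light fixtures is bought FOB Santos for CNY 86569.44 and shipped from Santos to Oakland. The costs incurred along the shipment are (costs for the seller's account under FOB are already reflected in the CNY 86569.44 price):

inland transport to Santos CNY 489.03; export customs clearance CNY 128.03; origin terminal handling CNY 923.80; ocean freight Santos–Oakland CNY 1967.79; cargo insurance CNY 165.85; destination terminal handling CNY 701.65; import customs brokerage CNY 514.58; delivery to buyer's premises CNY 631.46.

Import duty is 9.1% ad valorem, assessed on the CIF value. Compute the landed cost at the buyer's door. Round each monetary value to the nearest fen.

Total landed cost: CNY 98622.75

FOB: the seller bears costs until goods are on board at the origin port; the buyer bears freight, insurance and all costs thereafter.
Already in the invoice (seller's account under FOB): inland to port, export clearance, origin terminal — exclude.
CIF value = FOB price + freight + insurance = 86569.44 + 1967.79 + 165.85 = 88703.08
Import duty = 88703.08 × 9.1% = 8071.98
Buyer bears: freight 1967.79 + insurance 165.85 + destination terminal 701.65 + brokerage 514.58 + delivery 631.46 + duty 8071.98 = 12053.31
Landed cost = invoice 86569.44 + 12053.31 = 98622.75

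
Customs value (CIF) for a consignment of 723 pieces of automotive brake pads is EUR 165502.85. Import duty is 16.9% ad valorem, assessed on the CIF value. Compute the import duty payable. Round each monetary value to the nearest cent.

Import duty = 165502.85 × 16.9% = 27969.98

Import duty: EUR 27969.98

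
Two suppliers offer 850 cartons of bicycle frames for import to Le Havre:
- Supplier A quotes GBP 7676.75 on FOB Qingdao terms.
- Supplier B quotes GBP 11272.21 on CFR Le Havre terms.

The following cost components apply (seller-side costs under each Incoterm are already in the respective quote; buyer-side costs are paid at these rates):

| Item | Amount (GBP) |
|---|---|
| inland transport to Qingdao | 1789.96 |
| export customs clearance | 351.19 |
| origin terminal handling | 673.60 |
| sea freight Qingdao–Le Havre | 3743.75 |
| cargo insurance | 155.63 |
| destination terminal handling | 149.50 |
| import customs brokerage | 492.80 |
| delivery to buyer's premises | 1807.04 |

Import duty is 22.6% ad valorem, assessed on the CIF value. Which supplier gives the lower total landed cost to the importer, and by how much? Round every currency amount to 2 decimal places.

Supplier A (FOB):
CIF value = FOB price + freight + insurance = 7676.75 + 3743.75 + 155.63 = 11576.13
Import duty = 11576.13 × 22.6% = 2616.21
Buyer bears (A): 3743.75 + 155.63 + 149.50 + 492.80 + 1807.04 = 6348.72
Landed cost (A) = invoice 7676.75 + 6348.72 + duty 2616.21 = 16641.68
Supplier B (CFR):
CIF value = CFR price + insurance = 11272.21 + 155.63 = 11427.84
Import duty = 11427.84 × 22.6% = 2582.69
Buyer bears (B): 155.63 + 149.50 + 492.80 + 1807.04 = 2604.97
Landed cost (B) = invoice 11272.21 + 2604.97 + duty 2582.69 = 16459.87
Difference = |16641.68 − 16459.87| = 181.81

Supplier B is cheaper by GBP 181.81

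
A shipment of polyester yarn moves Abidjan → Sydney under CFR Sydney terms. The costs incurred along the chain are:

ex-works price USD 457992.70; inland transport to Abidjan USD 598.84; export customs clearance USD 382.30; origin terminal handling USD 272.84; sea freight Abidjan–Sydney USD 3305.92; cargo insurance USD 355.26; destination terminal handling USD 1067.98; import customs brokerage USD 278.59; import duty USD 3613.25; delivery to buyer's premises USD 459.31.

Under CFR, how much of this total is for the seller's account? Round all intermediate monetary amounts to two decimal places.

CFR: the seller pays costs through ocean freight to the destination port, but not insurance.
Seller's account: goods 457992.70 + inland to port 598.84 + export clearance 382.30 + origin terminal 272.84 + freight 3305.92 = 462552.60
Buyer's account: insurance 355.26 + destination terminal 1067.98 + brokerage 278.59 + duty 3613.25 + delivery 459.31 = 5774.39

Seller's account: USD 462552.60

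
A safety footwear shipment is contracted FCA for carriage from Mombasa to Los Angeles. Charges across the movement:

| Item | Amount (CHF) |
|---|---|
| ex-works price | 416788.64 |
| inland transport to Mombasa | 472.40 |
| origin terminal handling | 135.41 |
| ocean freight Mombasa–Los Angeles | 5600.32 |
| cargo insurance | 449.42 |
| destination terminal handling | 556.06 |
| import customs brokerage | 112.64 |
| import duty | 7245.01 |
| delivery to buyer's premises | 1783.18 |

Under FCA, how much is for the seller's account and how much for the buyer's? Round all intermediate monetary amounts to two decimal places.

FCA: the seller delivers export-cleared goods to the carrier; the buyer bears costs from that point.
Seller's account: goods 416788.64 + inland to port 472.40 = 417261.04
Buyer's account: origin terminal 135.41 + freight 5600.32 + insurance 449.42 + destination terminal 556.06 + brokerage 112.64 + duty 7245.01 + delivery 1783.18 = 15882.04

Seller: CHF 417261.04; buyer: CHF 15882.04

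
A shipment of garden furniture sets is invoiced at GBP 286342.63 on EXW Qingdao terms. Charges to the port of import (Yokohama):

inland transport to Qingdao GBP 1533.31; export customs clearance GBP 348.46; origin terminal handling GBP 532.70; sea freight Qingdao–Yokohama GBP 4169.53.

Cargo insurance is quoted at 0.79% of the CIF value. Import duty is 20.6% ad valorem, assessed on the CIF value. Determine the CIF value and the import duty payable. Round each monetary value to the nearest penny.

CIF value: GBP 295259.18; import duty: GBP 60823.39

Let C be the CIF value. C = EXW price + pre-shipment costs + freight + 0.79% × C
C − 0.79% × C = 286342.63 + 1533.31 + 348.46 + 532.70 + 4169.53
0.9921 × C = 292926.63
C = 292926.63 / 0.9921 = 295259.18
Insurance premium = 0.79% × 295259.18 = 2332.55
Import duty = 295259.18 × 20.6% = 60823.39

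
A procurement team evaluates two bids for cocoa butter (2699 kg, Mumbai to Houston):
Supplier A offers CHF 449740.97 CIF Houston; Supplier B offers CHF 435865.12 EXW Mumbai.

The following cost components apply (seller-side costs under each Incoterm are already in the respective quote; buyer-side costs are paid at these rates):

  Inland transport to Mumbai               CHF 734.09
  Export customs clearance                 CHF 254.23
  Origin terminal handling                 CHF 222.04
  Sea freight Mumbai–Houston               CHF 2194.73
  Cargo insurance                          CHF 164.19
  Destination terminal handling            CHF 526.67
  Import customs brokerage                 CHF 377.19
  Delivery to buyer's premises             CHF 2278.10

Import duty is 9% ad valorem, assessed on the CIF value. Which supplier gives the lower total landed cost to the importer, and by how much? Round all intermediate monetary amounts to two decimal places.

Supplier A (CIF):
The CIF price already equals the CIF value: 449740.97
Import duty = 449740.97 × 9% = 40476.69
Buyer bears (A): 526.67 + 377.19 + 2278.10 = 3181.96
Landed cost (A) = invoice 449740.97 + 3181.96 + duty 40476.69 = 493399.62
Supplier B (EXW):
CIF value = EXW price + inland to port + export clearance + origin terminal + freight + insurance = 435865.12 + 734.09 + 254.23 + 222.04 + 2194.73 + 164.19 = 439434.40
Import duty = 439434.40 × 9% = 39549.10
Buyer bears (B): 734.09 + 254.23 + 222.04 + 2194.73 + 164.19 + 526.67 + 377.19 + 2278.10 = 6751.24
Landed cost (B) = invoice 435865.12 + 6751.24 + duty 39549.10 = 482165.46
Difference = |493399.62 − 482165.46| = 11234.16

Supplier B is cheaper by CHF 11234.16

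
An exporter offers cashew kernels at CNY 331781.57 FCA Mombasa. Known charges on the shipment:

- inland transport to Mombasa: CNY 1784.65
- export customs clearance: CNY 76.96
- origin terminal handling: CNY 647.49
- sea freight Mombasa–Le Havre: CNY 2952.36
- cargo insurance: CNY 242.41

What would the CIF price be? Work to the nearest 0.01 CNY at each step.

CIF price: CNY 335623.83

Not relevant to the conversion: inland to port, export clearance — on the seller under both FCA and CIF; already in the FCA price and stays in the CIF price.
From FCA to CIF, the seller additionally bears: origin terminal, freight, insurance.
CIF price = 331781.57 + 647.49 + 2952.36 + 242.41 = 335623.83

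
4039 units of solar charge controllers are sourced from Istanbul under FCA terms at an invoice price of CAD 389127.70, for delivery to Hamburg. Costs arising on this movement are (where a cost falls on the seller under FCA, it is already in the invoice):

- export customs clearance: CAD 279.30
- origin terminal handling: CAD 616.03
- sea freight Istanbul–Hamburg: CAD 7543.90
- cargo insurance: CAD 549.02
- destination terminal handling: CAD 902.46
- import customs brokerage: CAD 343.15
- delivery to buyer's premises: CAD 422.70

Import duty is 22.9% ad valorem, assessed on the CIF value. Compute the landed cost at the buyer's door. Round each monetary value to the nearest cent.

FCA: the seller delivers export-cleared goods to the carrier; the buyer bears costs from that point.
Already in the invoice (seller's account under FCA): export clearance — exclude.
CIF value = FCA price + origin terminal + freight + insurance = 389127.70 + 616.03 + 7543.90 + 549.02 = 397836.65
Import duty = 397836.65 × 22.9% = 91104.59
Buyer bears: origin terminal 616.03 + freight 7543.90 + insurance 549.02 + destination terminal 902.46 + brokerage 343.15 + delivery 422.70 + duty 91104.59 = 101481.85
Landed cost = invoice 389127.70 + 101481.85 = 490609.55

Total landed cost: CAD 490609.55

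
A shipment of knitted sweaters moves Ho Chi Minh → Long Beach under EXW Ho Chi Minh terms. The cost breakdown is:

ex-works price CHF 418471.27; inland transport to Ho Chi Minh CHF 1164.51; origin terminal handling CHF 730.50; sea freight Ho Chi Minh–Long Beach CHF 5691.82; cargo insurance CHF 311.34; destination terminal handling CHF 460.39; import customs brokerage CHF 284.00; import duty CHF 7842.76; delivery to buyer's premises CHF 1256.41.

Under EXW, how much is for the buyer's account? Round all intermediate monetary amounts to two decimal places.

EXW: the seller makes goods available at their premises; the buyer bears all onward costs.
Seller's account: goods 418471.27 = 418471.27
Buyer's account: inland to port 1164.51 + origin terminal 730.50 + freight 5691.82 + insurance 311.34 + destination terminal 460.39 + brokerage 284.00 + duty 7842.76 + delivery 1256.41 = 17741.73

Buyer's account: CHF 17741.73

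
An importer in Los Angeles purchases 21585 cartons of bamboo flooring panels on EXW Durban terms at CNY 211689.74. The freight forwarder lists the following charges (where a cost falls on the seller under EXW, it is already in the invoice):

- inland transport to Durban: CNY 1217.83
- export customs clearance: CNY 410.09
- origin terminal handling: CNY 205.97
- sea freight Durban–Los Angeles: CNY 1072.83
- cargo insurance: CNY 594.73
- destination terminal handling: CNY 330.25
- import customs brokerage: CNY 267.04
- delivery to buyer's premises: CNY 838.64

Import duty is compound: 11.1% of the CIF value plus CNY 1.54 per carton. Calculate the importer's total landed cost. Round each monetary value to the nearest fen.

Total landed cost: CNY 273754.24

EXW: the seller makes goods available at their premises; the buyer bears all onward costs.
CIF value = EXW price + inland to port + export clearance + origin terminal + freight + insurance = 211689.74 + 1217.83 + 410.09 + 205.97 + 1072.83 + 594.73 = 215191.19
Ad valorem component: 215191.19 × 11.1% = 23886.22
Specific component: 21585 × 1.54 = 33240.90
Import duty = 23886.22 + 33240.90 = 57127.12
Buyer bears: inland to port 1217.83 + export clearance 410.09 + origin terminal 205.97 + freight 1072.83 + insurance 594.73 + destination terminal 330.25 + brokerage 267.04 + delivery 838.64 + duty 57127.12 = 62064.50
Landed cost = invoice 211689.74 + 62064.50 = 273754.24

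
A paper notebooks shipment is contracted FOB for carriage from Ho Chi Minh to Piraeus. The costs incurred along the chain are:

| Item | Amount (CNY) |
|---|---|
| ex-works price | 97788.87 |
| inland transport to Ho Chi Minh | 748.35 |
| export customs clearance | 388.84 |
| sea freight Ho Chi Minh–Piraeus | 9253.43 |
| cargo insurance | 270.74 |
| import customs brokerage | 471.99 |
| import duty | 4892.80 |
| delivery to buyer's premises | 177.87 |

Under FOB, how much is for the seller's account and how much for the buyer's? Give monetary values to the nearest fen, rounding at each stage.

Seller: CNY 98926.06; buyer: CNY 15066.83

FOB: the seller bears costs until goods are on board at the origin port; the buyer bears freight, insurance and all costs thereafter.
Seller's account: goods 97788.87 + inland to port 748.35 + export clearance 388.84 = 98926.06
Buyer's account: freight 9253.43 + insurance 270.74 + brokerage 471.99 + duty 4892.80 + delivery 177.87 = 15066.83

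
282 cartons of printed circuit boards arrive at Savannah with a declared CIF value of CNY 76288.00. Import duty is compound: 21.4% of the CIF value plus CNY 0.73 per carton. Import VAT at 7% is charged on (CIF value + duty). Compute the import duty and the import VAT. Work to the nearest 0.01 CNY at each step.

Ad valorem component: 76288.00 × 21.4% = 16325.63
Specific component: 282 × 0.73 = 205.86
Import duty = 16325.63 + 205.86 = 16531.49
VAT base = CIF + duty = 76288.00 + 16531.49 = 92819.49
Import VAT = 92819.49 × 7% = 6497.36

Import duty: CNY 16531.49; import VAT: CNY 6497.36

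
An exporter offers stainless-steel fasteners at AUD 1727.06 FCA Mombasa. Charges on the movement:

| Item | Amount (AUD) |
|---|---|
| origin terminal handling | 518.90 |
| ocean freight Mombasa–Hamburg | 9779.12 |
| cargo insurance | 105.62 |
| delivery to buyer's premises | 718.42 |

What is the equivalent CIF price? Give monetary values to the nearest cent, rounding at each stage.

Not relevant to the conversion: delivery — on the buyer under both terms; not part of either seller's price.
From FCA to CIF, the seller additionally bears: origin terminal, freight, insurance.
CIF price = 1727.06 + 518.90 + 9779.12 + 105.62 = 12130.70

CIF price: AUD 12130.70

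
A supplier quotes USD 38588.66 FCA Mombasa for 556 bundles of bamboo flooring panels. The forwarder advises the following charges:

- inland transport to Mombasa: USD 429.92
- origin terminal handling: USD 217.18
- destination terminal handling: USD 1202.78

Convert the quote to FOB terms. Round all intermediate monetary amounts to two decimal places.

Not relevant to the conversion: inland to port — on the seller under both FCA and FOB; already in the FCA price and stays in the FOB price. destination terminal — on the buyer under both terms; not part of either seller's price.
From FCA to FOB, the seller additionally bears: origin terminal.
FOB price = 38588.66 + 217.18 = 38805.84

FOB price: USD 38805.84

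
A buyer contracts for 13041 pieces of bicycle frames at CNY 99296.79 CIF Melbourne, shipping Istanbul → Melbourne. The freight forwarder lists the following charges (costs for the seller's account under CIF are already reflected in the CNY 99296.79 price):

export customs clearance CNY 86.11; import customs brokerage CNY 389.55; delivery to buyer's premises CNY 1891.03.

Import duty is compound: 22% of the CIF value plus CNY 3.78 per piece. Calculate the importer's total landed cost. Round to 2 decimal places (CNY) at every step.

Total landed cost: CNY 172717.64

CIF: the seller pays costs through ocean freight and marine insurance to the destination port.
Already in the invoice (seller's account under CIF): export clearance — exclude.
The CIF price already equals the CIF value: 99296.79
Ad valorem component: 99296.79 × 22% = 21845.29
Specific component: 13041 × 3.78 = 49294.98
Import duty = 21845.29 + 49294.98 = 71140.27
Buyer bears: brokerage 389.55 + delivery 1891.03 + duty 71140.27 = 73420.85
Landed cost = invoice 99296.79 + 73420.85 = 172717.64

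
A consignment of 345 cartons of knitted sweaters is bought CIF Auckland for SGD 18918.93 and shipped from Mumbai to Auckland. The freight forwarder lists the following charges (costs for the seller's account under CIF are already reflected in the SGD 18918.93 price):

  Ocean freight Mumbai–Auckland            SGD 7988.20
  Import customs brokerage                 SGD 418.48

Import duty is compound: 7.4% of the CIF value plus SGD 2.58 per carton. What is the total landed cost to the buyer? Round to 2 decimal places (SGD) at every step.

Total landed cost: SGD 21627.51

CIF: the seller pays costs through ocean freight and marine insurance to the destination port.
Already in the invoice (seller's account under CIF): freight — exclude.
The CIF price already equals the CIF value: 18918.93
Ad valorem component: 18918.93 × 7.4% = 1400.00
Specific component: 345 × 2.58 = 890.10
Import duty = 1400.00 + 890.10 = 2290.10
Buyer bears: brokerage 418.48 + duty 2290.10 = 2708.58
Landed cost = invoice 18918.93 + 2708.58 = 21627.51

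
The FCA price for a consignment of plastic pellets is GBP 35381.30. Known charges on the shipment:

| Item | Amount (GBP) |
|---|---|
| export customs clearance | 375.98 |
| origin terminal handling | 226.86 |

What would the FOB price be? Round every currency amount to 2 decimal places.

FOB price: GBP 35608.16

Not relevant to the conversion: export clearance — on the seller under both FCA and FOB; already in the FCA price and stays in the FOB price.
From FCA to FOB, the seller additionally bears: origin terminal.
FOB price = 35381.30 + 226.86 = 35608.16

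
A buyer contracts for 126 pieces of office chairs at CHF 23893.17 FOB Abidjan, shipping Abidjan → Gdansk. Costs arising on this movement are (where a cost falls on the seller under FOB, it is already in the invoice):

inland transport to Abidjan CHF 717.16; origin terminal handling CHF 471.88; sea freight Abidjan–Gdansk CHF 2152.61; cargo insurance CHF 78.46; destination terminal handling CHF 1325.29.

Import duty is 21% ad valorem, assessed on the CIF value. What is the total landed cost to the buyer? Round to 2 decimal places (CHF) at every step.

FOB: the seller bears costs until goods are on board at the origin port; the buyer bears freight, insurance and all costs thereafter.
Already in the invoice (seller's account under FOB): inland to port, origin terminal — exclude.
CIF value = FOB price + freight + insurance = 23893.17 + 2152.61 + 78.46 = 26124.24
Import duty = 26124.24 × 21% = 5486.09
Buyer bears: freight 2152.61 + insurance 78.46 + destination terminal 1325.29 + duty 5486.09 = 9042.45
Landed cost = invoice 23893.17 + 9042.45 = 32935.62

Total landed cost: CHF 32935.62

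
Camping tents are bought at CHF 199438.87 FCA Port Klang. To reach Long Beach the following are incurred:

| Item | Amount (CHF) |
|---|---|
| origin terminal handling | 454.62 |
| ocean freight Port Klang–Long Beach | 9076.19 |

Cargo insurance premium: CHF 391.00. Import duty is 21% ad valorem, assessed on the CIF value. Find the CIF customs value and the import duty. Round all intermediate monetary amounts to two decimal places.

CIF value: CHF 209360.68; import duty: CHF 43965.74

CIF = FCA price + pre-shipment costs + freight + insurance
CIF = 199438.87 + 454.62 + 9076.19 + 391.00 = 209360.68
Import duty = 209360.68 × 21% = 43965.74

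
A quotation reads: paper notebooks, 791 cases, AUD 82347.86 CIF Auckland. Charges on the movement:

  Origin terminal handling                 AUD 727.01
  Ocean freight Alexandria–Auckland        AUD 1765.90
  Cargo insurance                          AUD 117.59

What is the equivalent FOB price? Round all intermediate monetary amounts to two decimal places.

Not relevant to the conversion: origin terminal — on the seller under both CIF and FOB; already in the CIF price and stays in the FOB price.
From CIF to FOB, the seller no longer bears: freight, insurance.
FOB price = 82347.86 − 1765.90 − 117.59 = 80464.37

FOB price: AUD 80464.37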